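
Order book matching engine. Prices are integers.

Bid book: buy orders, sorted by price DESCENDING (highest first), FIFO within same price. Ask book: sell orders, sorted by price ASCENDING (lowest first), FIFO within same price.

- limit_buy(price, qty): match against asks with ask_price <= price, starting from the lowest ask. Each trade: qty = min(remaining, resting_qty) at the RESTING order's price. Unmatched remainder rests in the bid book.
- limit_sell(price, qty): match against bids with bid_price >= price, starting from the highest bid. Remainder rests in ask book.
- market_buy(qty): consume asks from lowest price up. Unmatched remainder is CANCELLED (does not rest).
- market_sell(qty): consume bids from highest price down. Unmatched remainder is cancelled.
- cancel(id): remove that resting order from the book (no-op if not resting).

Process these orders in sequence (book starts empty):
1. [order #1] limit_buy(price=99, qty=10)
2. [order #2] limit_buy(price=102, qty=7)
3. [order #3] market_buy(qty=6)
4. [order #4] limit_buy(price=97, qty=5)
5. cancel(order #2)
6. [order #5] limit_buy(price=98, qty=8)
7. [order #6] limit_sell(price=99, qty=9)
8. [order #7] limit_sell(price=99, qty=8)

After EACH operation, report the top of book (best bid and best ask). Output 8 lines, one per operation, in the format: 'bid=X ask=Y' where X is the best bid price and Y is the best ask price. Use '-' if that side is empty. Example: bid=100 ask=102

Answer: bid=99 ask=-
bid=102 ask=-
bid=102 ask=-
bid=102 ask=-
bid=99 ask=-
bid=99 ask=-
bid=99 ask=-
bid=98 ask=99

Derivation:
After op 1 [order #1] limit_buy(price=99, qty=10): fills=none; bids=[#1:10@99] asks=[-]
After op 2 [order #2] limit_buy(price=102, qty=7): fills=none; bids=[#2:7@102 #1:10@99] asks=[-]
After op 3 [order #3] market_buy(qty=6): fills=none; bids=[#2:7@102 #1:10@99] asks=[-]
After op 4 [order #4] limit_buy(price=97, qty=5): fills=none; bids=[#2:7@102 #1:10@99 #4:5@97] asks=[-]
After op 5 cancel(order #2): fills=none; bids=[#1:10@99 #4:5@97] asks=[-]
After op 6 [order #5] limit_buy(price=98, qty=8): fills=none; bids=[#1:10@99 #5:8@98 #4:5@97] asks=[-]
After op 7 [order #6] limit_sell(price=99, qty=9): fills=#1x#6:9@99; bids=[#1:1@99 #5:8@98 #4:5@97] asks=[-]
After op 8 [order #7] limit_sell(price=99, qty=8): fills=#1x#7:1@99; bids=[#5:8@98 #4:5@97] asks=[#7:7@99]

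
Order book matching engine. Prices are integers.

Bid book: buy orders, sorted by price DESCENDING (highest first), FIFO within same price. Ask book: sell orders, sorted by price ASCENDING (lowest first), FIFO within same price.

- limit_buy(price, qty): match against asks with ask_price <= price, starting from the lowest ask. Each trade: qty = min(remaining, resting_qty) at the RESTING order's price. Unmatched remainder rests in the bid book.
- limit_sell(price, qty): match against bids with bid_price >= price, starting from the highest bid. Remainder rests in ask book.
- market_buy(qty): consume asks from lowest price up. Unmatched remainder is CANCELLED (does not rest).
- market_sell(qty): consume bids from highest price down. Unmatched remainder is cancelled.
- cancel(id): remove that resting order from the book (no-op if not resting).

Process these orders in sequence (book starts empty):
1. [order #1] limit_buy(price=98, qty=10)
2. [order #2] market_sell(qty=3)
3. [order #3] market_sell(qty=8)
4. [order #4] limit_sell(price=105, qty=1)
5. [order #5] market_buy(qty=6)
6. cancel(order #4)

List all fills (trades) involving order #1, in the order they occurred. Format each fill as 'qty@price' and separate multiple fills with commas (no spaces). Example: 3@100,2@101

Answer: 3@98,7@98

Derivation:
After op 1 [order #1] limit_buy(price=98, qty=10): fills=none; bids=[#1:10@98] asks=[-]
After op 2 [order #2] market_sell(qty=3): fills=#1x#2:3@98; bids=[#1:7@98] asks=[-]
After op 3 [order #3] market_sell(qty=8): fills=#1x#3:7@98; bids=[-] asks=[-]
After op 4 [order #4] limit_sell(price=105, qty=1): fills=none; bids=[-] asks=[#4:1@105]
After op 5 [order #5] market_buy(qty=6): fills=#5x#4:1@105; bids=[-] asks=[-]
After op 6 cancel(order #4): fills=none; bids=[-] asks=[-]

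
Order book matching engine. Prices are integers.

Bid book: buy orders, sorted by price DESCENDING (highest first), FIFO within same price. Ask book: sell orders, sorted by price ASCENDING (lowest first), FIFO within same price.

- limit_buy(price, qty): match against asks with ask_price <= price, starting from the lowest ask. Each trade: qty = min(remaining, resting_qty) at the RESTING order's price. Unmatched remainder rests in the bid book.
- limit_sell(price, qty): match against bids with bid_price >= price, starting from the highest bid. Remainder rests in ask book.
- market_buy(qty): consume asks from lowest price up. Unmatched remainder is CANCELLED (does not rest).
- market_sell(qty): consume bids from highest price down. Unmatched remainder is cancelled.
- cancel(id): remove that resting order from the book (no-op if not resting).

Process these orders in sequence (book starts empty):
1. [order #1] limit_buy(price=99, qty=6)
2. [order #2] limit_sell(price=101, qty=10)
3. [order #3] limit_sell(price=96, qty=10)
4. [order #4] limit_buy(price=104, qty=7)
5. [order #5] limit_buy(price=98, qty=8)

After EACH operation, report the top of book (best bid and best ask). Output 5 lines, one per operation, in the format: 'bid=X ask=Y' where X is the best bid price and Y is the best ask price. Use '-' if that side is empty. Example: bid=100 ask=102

Answer: bid=99 ask=-
bid=99 ask=101
bid=- ask=96
bid=- ask=101
bid=98 ask=101

Derivation:
After op 1 [order #1] limit_buy(price=99, qty=6): fills=none; bids=[#1:6@99] asks=[-]
After op 2 [order #2] limit_sell(price=101, qty=10): fills=none; bids=[#1:6@99] asks=[#2:10@101]
After op 3 [order #3] limit_sell(price=96, qty=10): fills=#1x#3:6@99; bids=[-] asks=[#3:4@96 #2:10@101]
After op 4 [order #4] limit_buy(price=104, qty=7): fills=#4x#3:4@96 #4x#2:3@101; bids=[-] asks=[#2:7@101]
After op 5 [order #5] limit_buy(price=98, qty=8): fills=none; bids=[#5:8@98] asks=[#2:7@101]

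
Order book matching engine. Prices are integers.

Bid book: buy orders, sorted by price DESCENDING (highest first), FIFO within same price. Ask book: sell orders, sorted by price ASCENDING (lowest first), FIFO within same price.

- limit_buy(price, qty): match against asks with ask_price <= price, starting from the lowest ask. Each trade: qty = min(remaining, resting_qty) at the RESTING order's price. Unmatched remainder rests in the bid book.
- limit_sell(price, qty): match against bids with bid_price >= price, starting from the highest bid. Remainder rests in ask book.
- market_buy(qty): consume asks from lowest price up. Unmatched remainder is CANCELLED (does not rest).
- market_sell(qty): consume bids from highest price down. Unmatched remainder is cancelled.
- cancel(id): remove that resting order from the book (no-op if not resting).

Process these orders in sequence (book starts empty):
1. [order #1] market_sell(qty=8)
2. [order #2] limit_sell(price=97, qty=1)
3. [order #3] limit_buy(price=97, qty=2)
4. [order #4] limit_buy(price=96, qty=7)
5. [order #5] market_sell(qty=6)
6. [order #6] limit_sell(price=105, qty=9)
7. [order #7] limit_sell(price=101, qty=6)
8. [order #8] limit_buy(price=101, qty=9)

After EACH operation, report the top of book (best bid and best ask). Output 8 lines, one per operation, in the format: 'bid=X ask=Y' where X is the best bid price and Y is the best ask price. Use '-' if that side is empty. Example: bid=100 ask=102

Answer: bid=- ask=-
bid=- ask=97
bid=97 ask=-
bid=97 ask=-
bid=96 ask=-
bid=96 ask=105
bid=96 ask=101
bid=101 ask=105

Derivation:
After op 1 [order #1] market_sell(qty=8): fills=none; bids=[-] asks=[-]
After op 2 [order #2] limit_sell(price=97, qty=1): fills=none; bids=[-] asks=[#2:1@97]
After op 3 [order #3] limit_buy(price=97, qty=2): fills=#3x#2:1@97; bids=[#3:1@97] asks=[-]
After op 4 [order #4] limit_buy(price=96, qty=7): fills=none; bids=[#3:1@97 #4:7@96] asks=[-]
After op 5 [order #5] market_sell(qty=6): fills=#3x#5:1@97 #4x#5:5@96; bids=[#4:2@96] asks=[-]
After op 6 [order #6] limit_sell(price=105, qty=9): fills=none; bids=[#4:2@96] asks=[#6:9@105]
After op 7 [order #7] limit_sell(price=101, qty=6): fills=none; bids=[#4:2@96] asks=[#7:6@101 #6:9@105]
After op 8 [order #8] limit_buy(price=101, qty=9): fills=#8x#7:6@101; bids=[#8:3@101 #4:2@96] asks=[#6:9@105]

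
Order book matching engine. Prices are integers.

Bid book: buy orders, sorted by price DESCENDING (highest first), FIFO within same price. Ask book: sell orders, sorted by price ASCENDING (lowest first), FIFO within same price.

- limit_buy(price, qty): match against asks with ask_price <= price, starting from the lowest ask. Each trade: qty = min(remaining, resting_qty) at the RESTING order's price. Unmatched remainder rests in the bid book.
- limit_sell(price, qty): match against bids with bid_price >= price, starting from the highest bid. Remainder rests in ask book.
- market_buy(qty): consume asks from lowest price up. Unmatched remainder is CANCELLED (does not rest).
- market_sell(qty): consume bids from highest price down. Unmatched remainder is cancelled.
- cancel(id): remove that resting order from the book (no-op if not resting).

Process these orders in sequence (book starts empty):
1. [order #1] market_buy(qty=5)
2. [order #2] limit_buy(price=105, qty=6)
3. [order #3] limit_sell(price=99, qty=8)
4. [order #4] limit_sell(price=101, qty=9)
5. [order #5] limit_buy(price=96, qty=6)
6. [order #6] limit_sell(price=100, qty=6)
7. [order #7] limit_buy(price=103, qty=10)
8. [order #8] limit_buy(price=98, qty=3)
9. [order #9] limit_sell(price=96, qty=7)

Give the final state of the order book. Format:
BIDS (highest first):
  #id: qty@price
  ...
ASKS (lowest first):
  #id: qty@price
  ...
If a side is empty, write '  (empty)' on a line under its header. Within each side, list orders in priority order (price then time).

After op 1 [order #1] market_buy(qty=5): fills=none; bids=[-] asks=[-]
After op 2 [order #2] limit_buy(price=105, qty=6): fills=none; bids=[#2:6@105] asks=[-]
After op 3 [order #3] limit_sell(price=99, qty=8): fills=#2x#3:6@105; bids=[-] asks=[#3:2@99]
After op 4 [order #4] limit_sell(price=101, qty=9): fills=none; bids=[-] asks=[#3:2@99 #4:9@101]
After op 5 [order #5] limit_buy(price=96, qty=6): fills=none; bids=[#5:6@96] asks=[#3:2@99 #4:9@101]
After op 6 [order #6] limit_sell(price=100, qty=6): fills=none; bids=[#5:6@96] asks=[#3:2@99 #6:6@100 #4:9@101]
After op 7 [order #7] limit_buy(price=103, qty=10): fills=#7x#3:2@99 #7x#6:6@100 #7x#4:2@101; bids=[#5:6@96] asks=[#4:7@101]
After op 8 [order #8] limit_buy(price=98, qty=3): fills=none; bids=[#8:3@98 #5:6@96] asks=[#4:7@101]
After op 9 [order #9] limit_sell(price=96, qty=7): fills=#8x#9:3@98 #5x#9:4@96; bids=[#5:2@96] asks=[#4:7@101]

Answer: BIDS (highest first):
  #5: 2@96
ASKS (lowest first):
  #4: 7@101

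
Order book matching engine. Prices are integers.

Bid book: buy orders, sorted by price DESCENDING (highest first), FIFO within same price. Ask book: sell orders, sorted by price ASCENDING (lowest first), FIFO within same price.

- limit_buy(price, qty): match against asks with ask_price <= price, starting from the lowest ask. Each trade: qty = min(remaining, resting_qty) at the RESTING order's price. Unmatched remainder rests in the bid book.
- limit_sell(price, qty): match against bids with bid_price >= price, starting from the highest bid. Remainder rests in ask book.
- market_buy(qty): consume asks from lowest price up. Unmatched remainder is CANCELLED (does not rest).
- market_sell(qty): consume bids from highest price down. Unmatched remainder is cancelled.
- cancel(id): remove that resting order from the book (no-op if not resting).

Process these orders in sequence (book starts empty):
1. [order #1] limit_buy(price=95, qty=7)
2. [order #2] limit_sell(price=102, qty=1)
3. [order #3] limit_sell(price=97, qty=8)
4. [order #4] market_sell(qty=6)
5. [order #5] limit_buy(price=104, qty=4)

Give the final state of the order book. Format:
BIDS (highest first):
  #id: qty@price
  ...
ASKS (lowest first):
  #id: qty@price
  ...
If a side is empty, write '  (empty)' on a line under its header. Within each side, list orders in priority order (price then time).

Answer: BIDS (highest first):
  #1: 1@95
ASKS (lowest first):
  #3: 4@97
  #2: 1@102

Derivation:
After op 1 [order #1] limit_buy(price=95, qty=7): fills=none; bids=[#1:7@95] asks=[-]
After op 2 [order #2] limit_sell(price=102, qty=1): fills=none; bids=[#1:7@95] asks=[#2:1@102]
After op 3 [order #3] limit_sell(price=97, qty=8): fills=none; bids=[#1:7@95] asks=[#3:8@97 #2:1@102]
After op 4 [order #4] market_sell(qty=6): fills=#1x#4:6@95; bids=[#1:1@95] asks=[#3:8@97 #2:1@102]
After op 5 [order #5] limit_buy(price=104, qty=4): fills=#5x#3:4@97; bids=[#1:1@95] asks=[#3:4@97 #2:1@102]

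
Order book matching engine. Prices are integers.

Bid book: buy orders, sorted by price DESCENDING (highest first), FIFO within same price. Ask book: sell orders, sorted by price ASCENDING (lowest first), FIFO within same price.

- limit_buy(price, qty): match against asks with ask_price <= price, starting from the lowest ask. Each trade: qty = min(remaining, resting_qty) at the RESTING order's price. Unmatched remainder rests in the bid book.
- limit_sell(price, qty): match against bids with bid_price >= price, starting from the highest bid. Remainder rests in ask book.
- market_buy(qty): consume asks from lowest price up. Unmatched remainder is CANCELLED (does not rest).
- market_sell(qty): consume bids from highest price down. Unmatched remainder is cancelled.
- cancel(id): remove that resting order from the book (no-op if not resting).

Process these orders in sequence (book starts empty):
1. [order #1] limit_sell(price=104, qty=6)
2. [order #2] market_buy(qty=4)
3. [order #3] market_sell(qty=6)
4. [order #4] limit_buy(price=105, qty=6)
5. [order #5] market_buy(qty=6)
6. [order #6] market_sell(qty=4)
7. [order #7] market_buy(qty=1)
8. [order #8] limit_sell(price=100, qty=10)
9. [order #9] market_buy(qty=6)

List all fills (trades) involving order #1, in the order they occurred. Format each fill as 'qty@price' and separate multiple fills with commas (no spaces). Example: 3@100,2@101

After op 1 [order #1] limit_sell(price=104, qty=6): fills=none; bids=[-] asks=[#1:6@104]
After op 2 [order #2] market_buy(qty=4): fills=#2x#1:4@104; bids=[-] asks=[#1:2@104]
After op 3 [order #3] market_sell(qty=6): fills=none; bids=[-] asks=[#1:2@104]
After op 4 [order #4] limit_buy(price=105, qty=6): fills=#4x#1:2@104; bids=[#4:4@105] asks=[-]
After op 5 [order #5] market_buy(qty=6): fills=none; bids=[#4:4@105] asks=[-]
After op 6 [order #6] market_sell(qty=4): fills=#4x#6:4@105; bids=[-] asks=[-]
After op 7 [order #7] market_buy(qty=1): fills=none; bids=[-] asks=[-]
After op 8 [order #8] limit_sell(price=100, qty=10): fills=none; bids=[-] asks=[#8:10@100]
After op 9 [order #9] market_buy(qty=6): fills=#9x#8:6@100; bids=[-] asks=[#8:4@100]

Answer: 4@104,2@104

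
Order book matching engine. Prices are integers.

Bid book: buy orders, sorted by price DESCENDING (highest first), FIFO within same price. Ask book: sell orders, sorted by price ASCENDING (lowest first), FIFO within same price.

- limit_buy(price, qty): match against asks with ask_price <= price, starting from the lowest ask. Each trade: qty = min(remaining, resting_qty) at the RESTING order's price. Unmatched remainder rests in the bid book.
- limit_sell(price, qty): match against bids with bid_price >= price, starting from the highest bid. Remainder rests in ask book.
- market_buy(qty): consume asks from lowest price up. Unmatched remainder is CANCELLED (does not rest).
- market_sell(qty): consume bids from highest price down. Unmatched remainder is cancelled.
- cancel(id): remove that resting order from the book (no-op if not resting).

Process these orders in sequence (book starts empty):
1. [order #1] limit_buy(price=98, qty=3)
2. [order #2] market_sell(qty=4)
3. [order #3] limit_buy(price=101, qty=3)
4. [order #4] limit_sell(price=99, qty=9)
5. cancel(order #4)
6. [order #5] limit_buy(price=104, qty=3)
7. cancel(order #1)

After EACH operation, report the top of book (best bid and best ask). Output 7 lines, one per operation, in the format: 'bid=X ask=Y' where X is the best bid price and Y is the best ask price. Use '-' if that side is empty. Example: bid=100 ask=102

Answer: bid=98 ask=-
bid=- ask=-
bid=101 ask=-
bid=- ask=99
bid=- ask=-
bid=104 ask=-
bid=104 ask=-

Derivation:
After op 1 [order #1] limit_buy(price=98, qty=3): fills=none; bids=[#1:3@98] asks=[-]
After op 2 [order #2] market_sell(qty=4): fills=#1x#2:3@98; bids=[-] asks=[-]
After op 3 [order #3] limit_buy(price=101, qty=3): fills=none; bids=[#3:3@101] asks=[-]
After op 4 [order #4] limit_sell(price=99, qty=9): fills=#3x#4:3@101; bids=[-] asks=[#4:6@99]
After op 5 cancel(order #4): fills=none; bids=[-] asks=[-]
After op 6 [order #5] limit_buy(price=104, qty=3): fills=none; bids=[#5:3@104] asks=[-]
After op 7 cancel(order #1): fills=none; bids=[#5:3@104] asks=[-]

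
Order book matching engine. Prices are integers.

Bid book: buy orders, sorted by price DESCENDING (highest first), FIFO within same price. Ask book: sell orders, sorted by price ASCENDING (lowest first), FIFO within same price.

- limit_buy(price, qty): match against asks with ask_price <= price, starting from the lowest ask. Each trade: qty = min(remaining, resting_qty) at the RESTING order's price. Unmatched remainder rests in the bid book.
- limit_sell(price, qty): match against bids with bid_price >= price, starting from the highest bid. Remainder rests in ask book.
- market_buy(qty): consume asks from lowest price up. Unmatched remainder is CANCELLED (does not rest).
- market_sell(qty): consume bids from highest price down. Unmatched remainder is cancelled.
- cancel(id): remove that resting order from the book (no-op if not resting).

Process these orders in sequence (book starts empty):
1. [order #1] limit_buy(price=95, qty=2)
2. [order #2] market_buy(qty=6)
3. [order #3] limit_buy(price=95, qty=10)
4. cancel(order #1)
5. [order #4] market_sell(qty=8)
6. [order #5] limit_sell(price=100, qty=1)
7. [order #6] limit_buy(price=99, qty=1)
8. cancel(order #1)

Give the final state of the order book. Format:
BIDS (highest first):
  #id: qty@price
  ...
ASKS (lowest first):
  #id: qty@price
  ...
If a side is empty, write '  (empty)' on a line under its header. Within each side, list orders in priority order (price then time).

After op 1 [order #1] limit_buy(price=95, qty=2): fills=none; bids=[#1:2@95] asks=[-]
After op 2 [order #2] market_buy(qty=6): fills=none; bids=[#1:2@95] asks=[-]
After op 3 [order #3] limit_buy(price=95, qty=10): fills=none; bids=[#1:2@95 #3:10@95] asks=[-]
After op 4 cancel(order #1): fills=none; bids=[#3:10@95] asks=[-]
After op 5 [order #4] market_sell(qty=8): fills=#3x#4:8@95; bids=[#3:2@95] asks=[-]
After op 6 [order #5] limit_sell(price=100, qty=1): fills=none; bids=[#3:2@95] asks=[#5:1@100]
After op 7 [order #6] limit_buy(price=99, qty=1): fills=none; bids=[#6:1@99 #3:2@95] asks=[#5:1@100]
After op 8 cancel(order #1): fills=none; bids=[#6:1@99 #3:2@95] asks=[#5:1@100]

Answer: BIDS (highest first):
  #6: 1@99
  #3: 2@95
ASKS (lowest first):
  #5: 1@100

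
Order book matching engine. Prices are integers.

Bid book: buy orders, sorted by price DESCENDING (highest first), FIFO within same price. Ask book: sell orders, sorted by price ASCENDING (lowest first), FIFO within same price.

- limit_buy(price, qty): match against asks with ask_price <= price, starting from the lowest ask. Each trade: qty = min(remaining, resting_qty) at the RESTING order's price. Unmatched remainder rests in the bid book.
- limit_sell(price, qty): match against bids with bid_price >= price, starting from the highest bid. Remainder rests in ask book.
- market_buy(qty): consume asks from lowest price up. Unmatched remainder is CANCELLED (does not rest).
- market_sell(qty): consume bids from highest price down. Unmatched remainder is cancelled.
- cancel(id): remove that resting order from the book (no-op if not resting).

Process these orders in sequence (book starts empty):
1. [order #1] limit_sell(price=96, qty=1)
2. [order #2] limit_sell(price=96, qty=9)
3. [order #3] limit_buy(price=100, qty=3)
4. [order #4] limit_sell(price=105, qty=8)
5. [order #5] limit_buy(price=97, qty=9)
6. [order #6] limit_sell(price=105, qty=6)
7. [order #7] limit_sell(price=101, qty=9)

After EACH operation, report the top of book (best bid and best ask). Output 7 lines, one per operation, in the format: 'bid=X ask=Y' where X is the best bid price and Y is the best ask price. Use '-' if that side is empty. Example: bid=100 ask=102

After op 1 [order #1] limit_sell(price=96, qty=1): fills=none; bids=[-] asks=[#1:1@96]
After op 2 [order #2] limit_sell(price=96, qty=9): fills=none; bids=[-] asks=[#1:1@96 #2:9@96]
After op 3 [order #3] limit_buy(price=100, qty=3): fills=#3x#1:1@96 #3x#2:2@96; bids=[-] asks=[#2:7@96]
After op 4 [order #4] limit_sell(price=105, qty=8): fills=none; bids=[-] asks=[#2:7@96 #4:8@105]
After op 5 [order #5] limit_buy(price=97, qty=9): fills=#5x#2:7@96; bids=[#5:2@97] asks=[#4:8@105]
After op 6 [order #6] limit_sell(price=105, qty=6): fills=none; bids=[#5:2@97] asks=[#4:8@105 #6:6@105]
After op 7 [order #7] limit_sell(price=101, qty=9): fills=none; bids=[#5:2@97] asks=[#7:9@101 #4:8@105 #6:6@105]

Answer: bid=- ask=96
bid=- ask=96
bid=- ask=96
bid=- ask=96
bid=97 ask=105
bid=97 ask=105
bid=97 ask=101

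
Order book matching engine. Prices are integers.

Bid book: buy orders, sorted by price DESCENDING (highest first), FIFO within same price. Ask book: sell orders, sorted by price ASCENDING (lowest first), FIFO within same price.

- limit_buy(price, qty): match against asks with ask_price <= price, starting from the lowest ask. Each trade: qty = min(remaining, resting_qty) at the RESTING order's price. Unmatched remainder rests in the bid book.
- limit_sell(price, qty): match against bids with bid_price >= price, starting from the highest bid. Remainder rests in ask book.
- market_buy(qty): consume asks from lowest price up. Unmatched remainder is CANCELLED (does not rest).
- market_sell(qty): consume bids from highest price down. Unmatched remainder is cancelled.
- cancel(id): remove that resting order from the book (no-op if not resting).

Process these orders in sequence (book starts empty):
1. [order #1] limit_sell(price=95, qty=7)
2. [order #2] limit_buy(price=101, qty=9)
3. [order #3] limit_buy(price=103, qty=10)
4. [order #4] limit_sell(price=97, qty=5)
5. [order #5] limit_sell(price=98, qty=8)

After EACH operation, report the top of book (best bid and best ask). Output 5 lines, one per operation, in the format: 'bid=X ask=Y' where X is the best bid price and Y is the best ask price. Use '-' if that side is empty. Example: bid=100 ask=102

After op 1 [order #1] limit_sell(price=95, qty=7): fills=none; bids=[-] asks=[#1:7@95]
After op 2 [order #2] limit_buy(price=101, qty=9): fills=#2x#1:7@95; bids=[#2:2@101] asks=[-]
After op 3 [order #3] limit_buy(price=103, qty=10): fills=none; bids=[#3:10@103 #2:2@101] asks=[-]
After op 4 [order #4] limit_sell(price=97, qty=5): fills=#3x#4:5@103; bids=[#3:5@103 #2:2@101] asks=[-]
After op 5 [order #5] limit_sell(price=98, qty=8): fills=#3x#5:5@103 #2x#5:2@101; bids=[-] asks=[#5:1@98]

Answer: bid=- ask=95
bid=101 ask=-
bid=103 ask=-
bid=103 ask=-
bid=- ask=98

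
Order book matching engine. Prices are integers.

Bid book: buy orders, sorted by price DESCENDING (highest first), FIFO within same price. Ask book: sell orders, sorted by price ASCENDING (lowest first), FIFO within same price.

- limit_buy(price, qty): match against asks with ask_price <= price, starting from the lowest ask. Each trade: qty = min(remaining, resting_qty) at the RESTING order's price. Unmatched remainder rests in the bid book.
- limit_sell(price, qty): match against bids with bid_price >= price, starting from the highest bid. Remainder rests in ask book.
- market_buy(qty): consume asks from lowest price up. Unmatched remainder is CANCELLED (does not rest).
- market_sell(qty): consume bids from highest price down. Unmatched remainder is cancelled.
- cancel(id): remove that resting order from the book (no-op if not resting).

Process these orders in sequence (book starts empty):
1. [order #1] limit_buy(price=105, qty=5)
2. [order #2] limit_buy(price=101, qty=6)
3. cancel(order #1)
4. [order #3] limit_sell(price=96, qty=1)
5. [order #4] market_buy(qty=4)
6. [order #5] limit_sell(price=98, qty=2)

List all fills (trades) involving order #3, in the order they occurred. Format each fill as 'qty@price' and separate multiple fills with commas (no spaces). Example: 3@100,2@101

Answer: 1@101

Derivation:
After op 1 [order #1] limit_buy(price=105, qty=5): fills=none; bids=[#1:5@105] asks=[-]
After op 2 [order #2] limit_buy(price=101, qty=6): fills=none; bids=[#1:5@105 #2:6@101] asks=[-]
After op 3 cancel(order #1): fills=none; bids=[#2:6@101] asks=[-]
After op 4 [order #3] limit_sell(price=96, qty=1): fills=#2x#3:1@101; bids=[#2:5@101] asks=[-]
After op 5 [order #4] market_buy(qty=4): fills=none; bids=[#2:5@101] asks=[-]
After op 6 [order #5] limit_sell(price=98, qty=2): fills=#2x#5:2@101; bids=[#2:3@101] asks=[-]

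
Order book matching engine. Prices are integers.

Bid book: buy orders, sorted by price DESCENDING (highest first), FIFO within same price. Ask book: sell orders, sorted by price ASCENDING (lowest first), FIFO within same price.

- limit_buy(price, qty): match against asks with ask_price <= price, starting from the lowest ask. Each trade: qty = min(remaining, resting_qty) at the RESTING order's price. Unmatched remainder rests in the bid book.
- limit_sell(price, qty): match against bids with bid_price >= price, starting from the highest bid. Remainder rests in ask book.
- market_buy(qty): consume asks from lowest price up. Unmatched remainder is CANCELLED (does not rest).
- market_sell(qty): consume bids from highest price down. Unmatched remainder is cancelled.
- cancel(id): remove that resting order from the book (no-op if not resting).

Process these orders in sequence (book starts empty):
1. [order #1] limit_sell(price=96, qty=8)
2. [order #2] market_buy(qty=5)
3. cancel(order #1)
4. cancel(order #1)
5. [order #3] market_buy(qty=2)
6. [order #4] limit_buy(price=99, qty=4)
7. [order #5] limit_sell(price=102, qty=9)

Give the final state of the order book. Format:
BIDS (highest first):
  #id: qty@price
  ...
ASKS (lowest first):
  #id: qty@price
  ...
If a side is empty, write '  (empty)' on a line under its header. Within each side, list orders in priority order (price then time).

Answer: BIDS (highest first):
  #4: 4@99
ASKS (lowest first):
  #5: 9@102

Derivation:
After op 1 [order #1] limit_sell(price=96, qty=8): fills=none; bids=[-] asks=[#1:8@96]
After op 2 [order #2] market_buy(qty=5): fills=#2x#1:5@96; bids=[-] asks=[#1:3@96]
After op 3 cancel(order #1): fills=none; bids=[-] asks=[-]
After op 4 cancel(order #1): fills=none; bids=[-] asks=[-]
After op 5 [order #3] market_buy(qty=2): fills=none; bids=[-] asks=[-]
After op 6 [order #4] limit_buy(price=99, qty=4): fills=none; bids=[#4:4@99] asks=[-]
After op 7 [order #5] limit_sell(price=102, qty=9): fills=none; bids=[#4:4@99] asks=[#5:9@102]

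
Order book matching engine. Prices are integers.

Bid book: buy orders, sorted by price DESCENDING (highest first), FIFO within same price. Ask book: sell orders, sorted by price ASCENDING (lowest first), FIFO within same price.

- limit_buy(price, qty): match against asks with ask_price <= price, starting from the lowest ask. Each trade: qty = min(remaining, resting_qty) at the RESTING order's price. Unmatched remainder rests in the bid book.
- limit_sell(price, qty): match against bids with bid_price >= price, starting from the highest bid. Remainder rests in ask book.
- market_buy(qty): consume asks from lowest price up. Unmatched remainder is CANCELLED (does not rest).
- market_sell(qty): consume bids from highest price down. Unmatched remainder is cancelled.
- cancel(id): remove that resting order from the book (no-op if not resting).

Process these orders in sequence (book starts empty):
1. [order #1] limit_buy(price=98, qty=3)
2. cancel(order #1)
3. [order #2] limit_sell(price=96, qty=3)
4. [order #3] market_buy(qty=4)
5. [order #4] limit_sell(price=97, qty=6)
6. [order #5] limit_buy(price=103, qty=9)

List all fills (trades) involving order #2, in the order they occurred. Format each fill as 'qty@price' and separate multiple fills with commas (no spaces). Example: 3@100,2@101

Answer: 3@96

Derivation:
After op 1 [order #1] limit_buy(price=98, qty=3): fills=none; bids=[#1:3@98] asks=[-]
After op 2 cancel(order #1): fills=none; bids=[-] asks=[-]
After op 3 [order #2] limit_sell(price=96, qty=3): fills=none; bids=[-] asks=[#2:3@96]
After op 4 [order #3] market_buy(qty=4): fills=#3x#2:3@96; bids=[-] asks=[-]
After op 5 [order #4] limit_sell(price=97, qty=6): fills=none; bids=[-] asks=[#4:6@97]
After op 6 [order #5] limit_buy(price=103, qty=9): fills=#5x#4:6@97; bids=[#5:3@103] asks=[-]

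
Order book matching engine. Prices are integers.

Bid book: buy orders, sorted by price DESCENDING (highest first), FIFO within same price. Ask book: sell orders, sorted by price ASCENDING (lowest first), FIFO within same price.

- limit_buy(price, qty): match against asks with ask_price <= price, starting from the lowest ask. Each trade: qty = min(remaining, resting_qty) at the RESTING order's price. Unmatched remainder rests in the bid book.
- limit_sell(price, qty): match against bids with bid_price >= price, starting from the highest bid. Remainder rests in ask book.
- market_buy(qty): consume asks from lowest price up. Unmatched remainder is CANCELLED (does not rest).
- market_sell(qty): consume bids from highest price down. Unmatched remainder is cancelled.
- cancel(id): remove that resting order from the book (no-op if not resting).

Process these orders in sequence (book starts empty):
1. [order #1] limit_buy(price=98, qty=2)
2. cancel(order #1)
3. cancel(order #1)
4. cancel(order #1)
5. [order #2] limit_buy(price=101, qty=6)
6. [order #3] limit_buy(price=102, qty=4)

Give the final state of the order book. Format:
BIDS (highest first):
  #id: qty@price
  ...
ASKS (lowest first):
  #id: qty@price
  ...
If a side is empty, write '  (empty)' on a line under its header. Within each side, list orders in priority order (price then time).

Answer: BIDS (highest first):
  #3: 4@102
  #2: 6@101
ASKS (lowest first):
  (empty)

Derivation:
After op 1 [order #1] limit_buy(price=98, qty=2): fills=none; bids=[#1:2@98] asks=[-]
After op 2 cancel(order #1): fills=none; bids=[-] asks=[-]
After op 3 cancel(order #1): fills=none; bids=[-] asks=[-]
After op 4 cancel(order #1): fills=none; bids=[-] asks=[-]
After op 5 [order #2] limit_buy(price=101, qty=6): fills=none; bids=[#2:6@101] asks=[-]
After op 6 [order #3] limit_buy(price=102, qty=4): fills=none; bids=[#3:4@102 #2:6@101] asks=[-]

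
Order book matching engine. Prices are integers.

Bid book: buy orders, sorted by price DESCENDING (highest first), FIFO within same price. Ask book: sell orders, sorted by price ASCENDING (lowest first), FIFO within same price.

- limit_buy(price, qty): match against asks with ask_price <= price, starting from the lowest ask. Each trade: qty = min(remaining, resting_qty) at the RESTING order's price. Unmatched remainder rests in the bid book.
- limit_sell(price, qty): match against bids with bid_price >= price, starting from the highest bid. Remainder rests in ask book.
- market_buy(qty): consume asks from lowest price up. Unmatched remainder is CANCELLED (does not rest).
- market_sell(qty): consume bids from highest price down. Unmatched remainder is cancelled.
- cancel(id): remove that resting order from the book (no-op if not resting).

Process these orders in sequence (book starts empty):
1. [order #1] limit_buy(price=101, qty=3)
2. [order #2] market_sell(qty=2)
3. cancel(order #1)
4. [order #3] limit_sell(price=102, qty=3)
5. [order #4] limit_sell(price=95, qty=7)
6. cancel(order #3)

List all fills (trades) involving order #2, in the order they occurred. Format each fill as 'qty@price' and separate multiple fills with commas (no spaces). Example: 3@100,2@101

Answer: 2@101

Derivation:
After op 1 [order #1] limit_buy(price=101, qty=3): fills=none; bids=[#1:3@101] asks=[-]
After op 2 [order #2] market_sell(qty=2): fills=#1x#2:2@101; bids=[#1:1@101] asks=[-]
After op 3 cancel(order #1): fills=none; bids=[-] asks=[-]
After op 4 [order #3] limit_sell(price=102, qty=3): fills=none; bids=[-] asks=[#3:3@102]
After op 5 [order #4] limit_sell(price=95, qty=7): fills=none; bids=[-] asks=[#4:7@95 #3:3@102]
After op 6 cancel(order #3): fills=none; bids=[-] asks=[#4:7@95]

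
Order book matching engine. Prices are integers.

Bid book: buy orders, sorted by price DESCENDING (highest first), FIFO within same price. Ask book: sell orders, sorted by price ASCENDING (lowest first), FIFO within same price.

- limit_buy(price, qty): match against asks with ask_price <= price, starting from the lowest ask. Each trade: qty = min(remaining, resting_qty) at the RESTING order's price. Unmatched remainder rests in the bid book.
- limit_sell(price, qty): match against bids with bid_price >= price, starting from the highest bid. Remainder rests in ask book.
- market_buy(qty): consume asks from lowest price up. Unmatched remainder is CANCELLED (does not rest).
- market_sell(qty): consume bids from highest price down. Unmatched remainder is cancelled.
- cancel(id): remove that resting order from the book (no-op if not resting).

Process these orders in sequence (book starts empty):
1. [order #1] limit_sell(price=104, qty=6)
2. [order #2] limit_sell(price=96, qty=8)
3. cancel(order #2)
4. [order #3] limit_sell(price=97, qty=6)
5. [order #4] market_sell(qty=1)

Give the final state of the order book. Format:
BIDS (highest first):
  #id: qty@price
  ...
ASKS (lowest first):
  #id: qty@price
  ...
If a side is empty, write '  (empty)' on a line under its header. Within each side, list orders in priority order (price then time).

After op 1 [order #1] limit_sell(price=104, qty=6): fills=none; bids=[-] asks=[#1:6@104]
After op 2 [order #2] limit_sell(price=96, qty=8): fills=none; bids=[-] asks=[#2:8@96 #1:6@104]
After op 3 cancel(order #2): fills=none; bids=[-] asks=[#1:6@104]
After op 4 [order #3] limit_sell(price=97, qty=6): fills=none; bids=[-] asks=[#3:6@97 #1:6@104]
After op 5 [order #4] market_sell(qty=1): fills=none; bids=[-] asks=[#3:6@97 #1:6@104]

Answer: BIDS (highest first):
  (empty)
ASKS (lowest first):
  #3: 6@97
  #1: 6@104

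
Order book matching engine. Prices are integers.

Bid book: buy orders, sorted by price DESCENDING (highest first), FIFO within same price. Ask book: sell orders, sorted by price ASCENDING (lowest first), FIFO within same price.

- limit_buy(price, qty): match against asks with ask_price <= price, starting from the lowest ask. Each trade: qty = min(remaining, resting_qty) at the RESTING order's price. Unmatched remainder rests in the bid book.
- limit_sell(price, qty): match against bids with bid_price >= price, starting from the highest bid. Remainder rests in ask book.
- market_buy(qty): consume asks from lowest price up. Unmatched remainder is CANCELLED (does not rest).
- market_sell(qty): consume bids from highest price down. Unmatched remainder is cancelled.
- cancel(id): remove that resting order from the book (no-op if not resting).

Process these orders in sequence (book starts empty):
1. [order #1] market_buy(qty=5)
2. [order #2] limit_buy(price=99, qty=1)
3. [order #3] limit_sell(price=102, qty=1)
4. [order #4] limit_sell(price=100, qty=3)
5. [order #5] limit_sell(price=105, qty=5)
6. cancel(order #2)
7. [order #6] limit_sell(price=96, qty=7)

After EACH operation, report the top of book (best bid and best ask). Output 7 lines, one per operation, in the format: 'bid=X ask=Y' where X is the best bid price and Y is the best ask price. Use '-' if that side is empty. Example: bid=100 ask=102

Answer: bid=- ask=-
bid=99 ask=-
bid=99 ask=102
bid=99 ask=100
bid=99 ask=100
bid=- ask=100
bid=- ask=96

Derivation:
After op 1 [order #1] market_buy(qty=5): fills=none; bids=[-] asks=[-]
After op 2 [order #2] limit_buy(price=99, qty=1): fills=none; bids=[#2:1@99] asks=[-]
After op 3 [order #3] limit_sell(price=102, qty=1): fills=none; bids=[#2:1@99] asks=[#3:1@102]
After op 4 [order #4] limit_sell(price=100, qty=3): fills=none; bids=[#2:1@99] asks=[#4:3@100 #3:1@102]
After op 5 [order #5] limit_sell(price=105, qty=5): fills=none; bids=[#2:1@99] asks=[#4:3@100 #3:1@102 #5:5@105]
After op 6 cancel(order #2): fills=none; bids=[-] asks=[#4:3@100 #3:1@102 #5:5@105]
After op 7 [order #6] limit_sell(price=96, qty=7): fills=none; bids=[-] asks=[#6:7@96 #4:3@100 #3:1@102 #5:5@105]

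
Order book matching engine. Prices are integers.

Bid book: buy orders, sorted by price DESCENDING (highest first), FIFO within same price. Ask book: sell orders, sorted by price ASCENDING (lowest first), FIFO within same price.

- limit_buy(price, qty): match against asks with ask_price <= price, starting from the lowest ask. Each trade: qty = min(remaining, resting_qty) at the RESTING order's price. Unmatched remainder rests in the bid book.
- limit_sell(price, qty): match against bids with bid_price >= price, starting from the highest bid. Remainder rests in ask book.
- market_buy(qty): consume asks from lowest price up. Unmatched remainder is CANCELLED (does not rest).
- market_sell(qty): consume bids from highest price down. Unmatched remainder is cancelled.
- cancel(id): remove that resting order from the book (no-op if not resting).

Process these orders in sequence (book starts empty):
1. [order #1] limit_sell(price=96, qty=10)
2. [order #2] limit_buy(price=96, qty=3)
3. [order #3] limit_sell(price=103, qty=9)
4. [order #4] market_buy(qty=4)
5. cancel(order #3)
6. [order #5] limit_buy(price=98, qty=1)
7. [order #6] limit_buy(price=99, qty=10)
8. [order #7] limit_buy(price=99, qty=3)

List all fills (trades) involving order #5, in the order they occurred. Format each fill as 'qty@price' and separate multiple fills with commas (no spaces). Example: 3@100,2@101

After op 1 [order #1] limit_sell(price=96, qty=10): fills=none; bids=[-] asks=[#1:10@96]
After op 2 [order #2] limit_buy(price=96, qty=3): fills=#2x#1:3@96; bids=[-] asks=[#1:7@96]
After op 3 [order #3] limit_sell(price=103, qty=9): fills=none; bids=[-] asks=[#1:7@96 #3:9@103]
After op 4 [order #4] market_buy(qty=4): fills=#4x#1:4@96; bids=[-] asks=[#1:3@96 #3:9@103]
After op 5 cancel(order #3): fills=none; bids=[-] asks=[#1:3@96]
After op 6 [order #5] limit_buy(price=98, qty=1): fills=#5x#1:1@96; bids=[-] asks=[#1:2@96]
After op 7 [order #6] limit_buy(price=99, qty=10): fills=#6x#1:2@96; bids=[#6:8@99] asks=[-]
After op 8 [order #7] limit_buy(price=99, qty=3): fills=none; bids=[#6:8@99 #7:3@99] asks=[-]

Answer: 1@96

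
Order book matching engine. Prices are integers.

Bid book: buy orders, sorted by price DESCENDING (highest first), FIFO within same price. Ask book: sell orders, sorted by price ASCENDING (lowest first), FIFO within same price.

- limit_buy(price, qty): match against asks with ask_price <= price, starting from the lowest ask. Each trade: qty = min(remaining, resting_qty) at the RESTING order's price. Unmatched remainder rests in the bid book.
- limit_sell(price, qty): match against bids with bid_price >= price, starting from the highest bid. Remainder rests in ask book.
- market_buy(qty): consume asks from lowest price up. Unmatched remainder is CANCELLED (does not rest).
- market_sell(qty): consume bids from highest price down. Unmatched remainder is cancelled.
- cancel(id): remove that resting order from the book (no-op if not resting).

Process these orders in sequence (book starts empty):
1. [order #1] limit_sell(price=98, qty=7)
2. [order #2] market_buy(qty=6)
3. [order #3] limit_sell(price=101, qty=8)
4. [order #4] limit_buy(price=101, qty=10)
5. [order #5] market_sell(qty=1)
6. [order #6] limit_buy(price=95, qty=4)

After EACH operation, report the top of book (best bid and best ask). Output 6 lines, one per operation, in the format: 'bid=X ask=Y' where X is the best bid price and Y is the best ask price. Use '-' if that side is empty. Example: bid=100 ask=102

After op 1 [order #1] limit_sell(price=98, qty=7): fills=none; bids=[-] asks=[#1:7@98]
After op 2 [order #2] market_buy(qty=6): fills=#2x#1:6@98; bids=[-] asks=[#1:1@98]
After op 3 [order #3] limit_sell(price=101, qty=8): fills=none; bids=[-] asks=[#1:1@98 #3:8@101]
After op 4 [order #4] limit_buy(price=101, qty=10): fills=#4x#1:1@98 #4x#3:8@101; bids=[#4:1@101] asks=[-]
After op 5 [order #5] market_sell(qty=1): fills=#4x#5:1@101; bids=[-] asks=[-]
After op 6 [order #6] limit_buy(price=95, qty=4): fills=none; bids=[#6:4@95] asks=[-]

Answer: bid=- ask=98
bid=- ask=98
bid=- ask=98
bid=101 ask=-
bid=- ask=-
bid=95 ask=-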